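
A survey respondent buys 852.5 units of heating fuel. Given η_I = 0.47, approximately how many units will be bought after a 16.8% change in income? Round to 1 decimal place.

919.8

%ΔQ ≈ η × %ΔI = 0.47 × 16.8% = 7.896%.
New Q ≈ 852.5 × (1 + 0.07896) = 919.8.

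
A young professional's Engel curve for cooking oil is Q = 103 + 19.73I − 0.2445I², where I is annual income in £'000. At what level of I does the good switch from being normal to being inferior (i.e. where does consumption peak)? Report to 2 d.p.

40.35

dQ/dI = 19.73 − 0.489I.
The good is inferior where dQ/dI < 0. Setting dQ/dI = 0 gives I = 19.73 / 0.489 = 40.35.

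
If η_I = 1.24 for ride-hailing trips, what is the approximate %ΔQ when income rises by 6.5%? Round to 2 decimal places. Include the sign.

%ΔQ ≈ η × %ΔI = 1.24 × 6.5% = 8.06%.

8.06%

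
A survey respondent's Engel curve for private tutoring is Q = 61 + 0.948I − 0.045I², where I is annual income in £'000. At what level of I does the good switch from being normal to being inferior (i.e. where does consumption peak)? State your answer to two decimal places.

dQ/dI = 0.948 − 0.09I.
The good is inferior where dQ/dI < 0. Setting dQ/dI = 0 gives I = 0.948 / 0.09 = 10.53.

10.53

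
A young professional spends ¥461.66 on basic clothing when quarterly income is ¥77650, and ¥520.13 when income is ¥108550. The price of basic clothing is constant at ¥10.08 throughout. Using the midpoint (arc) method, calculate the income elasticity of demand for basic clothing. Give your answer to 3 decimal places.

0.359

With a constant price, Q₁ = 461.66/10.08 = 45.800 and Q₂ = 520.13/10.08 = 51.600 (equivalently, work directly with expenditure since P cancels).
Midpoint %ΔQ = (520.13 − 461.66)/490.90 = 0.11911; midpoint %ΔI = (108550 − 77650)/93100 = 0.33190.
η = 0.11911 / 0.33190 = 0.359.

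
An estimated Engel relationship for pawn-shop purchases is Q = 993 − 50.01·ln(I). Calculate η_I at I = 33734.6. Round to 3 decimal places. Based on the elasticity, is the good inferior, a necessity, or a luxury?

-0.106 (inferior good)

At I = 33734.6: Q = 471.582.
dQ/dI = -50.01/I = -0.00148245 at this income.
η = (dQ/dI)·(I/Q) = -0.00148245 × (33734.6/471.582) = -0.106.
Since η < 0, the good is an inferior good.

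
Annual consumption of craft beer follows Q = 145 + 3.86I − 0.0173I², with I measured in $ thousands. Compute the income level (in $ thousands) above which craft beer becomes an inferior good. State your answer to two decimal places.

111.56

dQ/dI = 3.86 − 0.0346I.
The good is inferior where dQ/dI < 0. Setting dQ/dI = 0 gives I = 3.86 / 0.0346 = 111.56.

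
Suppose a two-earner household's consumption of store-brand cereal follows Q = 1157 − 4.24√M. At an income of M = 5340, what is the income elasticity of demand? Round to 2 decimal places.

-0.18

At M = 5340: Q = 847.161.
dQ/dM = -4.24/(2√M) = -0.0290112 at this income.
η = (dQ/dM)·(M/Q) = -0.0290112 × (5340/847.161) = -0.18.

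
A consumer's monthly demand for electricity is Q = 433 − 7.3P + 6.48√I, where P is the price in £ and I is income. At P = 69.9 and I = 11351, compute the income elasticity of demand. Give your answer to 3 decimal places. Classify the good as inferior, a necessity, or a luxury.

At P = 69.9, I = 11351: Q = 613.116.
Holding P constant, ∂Q/∂I = 6.48/(2√I) = 0.0304108.
η_I = (∂Q/∂I)·(I/Q) = 0.0304108 × (11351/613.116) = 0.563.
Since 0 < η < 1, this is a necessity.

0.563 (necessity)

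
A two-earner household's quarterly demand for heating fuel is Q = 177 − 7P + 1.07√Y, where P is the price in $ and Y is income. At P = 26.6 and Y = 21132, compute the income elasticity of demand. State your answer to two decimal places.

0.53

At P = 26.6, Y = 21132: Q = 146.344.
Holding P constant, ∂Q/∂Y = 1.07/(2√Y) = 0.0036803.
η_Y = (∂Q/∂Y)·(Y/Q) = 0.0036803 × (21132/146.344) = 0.53.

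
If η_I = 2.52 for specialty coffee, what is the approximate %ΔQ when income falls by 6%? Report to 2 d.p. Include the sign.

%ΔQ ≈ η × %ΔI = 2.52 × (-6%) = -15.12%.

-15.12%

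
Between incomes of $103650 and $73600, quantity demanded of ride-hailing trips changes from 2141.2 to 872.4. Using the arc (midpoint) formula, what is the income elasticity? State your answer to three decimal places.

2.483

ΔQ = 872.4 − 2141.2 = -1268.8; midpoint Q̄ = (2141.2 + 872.4)/2 = 1506.8.
ΔI = 73600 − 103650 = -30050; midpoint Ī = (103650 + 73600)/2 = 88625.
η = (ΔQ/Q̄) ÷ (ΔI/Ī) = (-1268.8/1506.8) ÷ (-30050/88625) = 2.483.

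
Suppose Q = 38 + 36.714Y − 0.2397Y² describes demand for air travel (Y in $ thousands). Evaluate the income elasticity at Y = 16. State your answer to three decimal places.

At Y = 16: Q = 564.0608.
dQ/dY = 36.714 − 0.4794Y = 29.04360.
η = (dQ/dY)·(Y/Q) = 29.04360 × (16/564.0608) = 0.824.

0.824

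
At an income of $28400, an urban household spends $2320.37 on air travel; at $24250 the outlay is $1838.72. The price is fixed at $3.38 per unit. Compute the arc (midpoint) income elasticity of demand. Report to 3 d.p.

1.469

With a constant price, Q₁ = 2320.37/3.38 = 686.500 and Q₂ = 1838.72/3.38 = 544.000 (equivalently, work directly with expenditure since P cancels).
Midpoint %ΔQ = (1838.72 − 2320.37)/2079.55 = -0.23161; midpoint %ΔI = (24250 − 28400)/26325 = -0.15764.
η = -0.23161 / -0.15764 = 1.469.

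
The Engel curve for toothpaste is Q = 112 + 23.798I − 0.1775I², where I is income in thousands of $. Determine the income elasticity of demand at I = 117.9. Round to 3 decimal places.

-4.726

At I = 117.9: Q = 450.4614.
dQ/dI = 23.798 − 0.355I = -18.05650.
η = (dQ/dI)·(I/Q) = -18.05650 × (117.9/450.4614) = -4.726.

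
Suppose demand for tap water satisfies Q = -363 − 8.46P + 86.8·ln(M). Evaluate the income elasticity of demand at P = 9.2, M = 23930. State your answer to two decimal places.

0.20

At P = 9.2, M = 23930: Q = 434.363.
Holding P constant, ∂Q/∂M = 86.8/M = 0.00362725.
η_M = (∂Q/∂M)·(M/Q) = 0.00362725 × (23930/434.363) = 0.20.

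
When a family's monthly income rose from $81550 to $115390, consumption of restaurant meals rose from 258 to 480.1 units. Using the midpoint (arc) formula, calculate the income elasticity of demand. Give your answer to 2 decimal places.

ΔQ = 480.1 − 258 = 222.1; midpoint Q̄ = (258 + 480.1)/2 = 369.05.
ΔI = 115390 − 81550 = 33840; midpoint Ī = (81550 + 115390)/2 = 98470.
η = (ΔQ/Q̄) ÷ (ΔI/Ī) = (222.1/369.05) ÷ (33840/98470) = 1.75.

1.75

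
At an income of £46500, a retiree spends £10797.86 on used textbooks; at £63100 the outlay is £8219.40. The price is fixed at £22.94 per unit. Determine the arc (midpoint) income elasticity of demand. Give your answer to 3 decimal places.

-0.895

With a constant price, Q₁ = 10797.86/22.94 = 470.700 and Q₂ = 8219.40/22.94 = 358.300 (equivalently, work directly with expenditure since P cancels).
Midpoint %ΔQ = (8219.40 − 10797.86)/9508.63 = -0.27117; midpoint %ΔI = (63100 − 46500)/54800 = 0.30292.
η = -0.27117 / 0.30292 = -0.895.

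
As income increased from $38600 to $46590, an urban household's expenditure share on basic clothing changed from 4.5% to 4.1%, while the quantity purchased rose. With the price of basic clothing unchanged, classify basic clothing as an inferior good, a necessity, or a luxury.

Quantity rises but the budget share falls as income rises, so 0 < η < 1.

necessity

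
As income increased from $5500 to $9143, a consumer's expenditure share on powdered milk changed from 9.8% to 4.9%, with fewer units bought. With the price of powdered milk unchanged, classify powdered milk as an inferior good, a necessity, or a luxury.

Quantity demanded falls as income rises, so η < 0.

inferior good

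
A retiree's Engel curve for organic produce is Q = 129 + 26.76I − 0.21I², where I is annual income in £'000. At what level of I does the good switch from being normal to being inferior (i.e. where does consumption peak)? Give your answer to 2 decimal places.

dQ/dI = 26.76 − 0.42I.
The good is inferior where dQ/dI < 0. Setting dQ/dI = 0 gives I = 26.76 / 0.42 = 63.71.

63.71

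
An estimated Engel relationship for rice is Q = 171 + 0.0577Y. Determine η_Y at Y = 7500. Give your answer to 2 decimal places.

At Y = 7500: Q = 603.750.
dQ/dY = 0.0577.
η = (dQ/dY)·(Y/Q) = 0.0577 × (7500/603.750) = 0.72.

0.72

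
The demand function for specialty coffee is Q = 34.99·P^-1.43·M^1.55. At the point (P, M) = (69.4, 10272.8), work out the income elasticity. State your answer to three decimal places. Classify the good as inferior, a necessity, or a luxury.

For a multiplicative demand Q = A·P^α·M^β, the income elasticity is β everywhere.
Here β = 1.55, so η = 1.550.
Since η > 1, this is a luxury.

1.550 (luxury)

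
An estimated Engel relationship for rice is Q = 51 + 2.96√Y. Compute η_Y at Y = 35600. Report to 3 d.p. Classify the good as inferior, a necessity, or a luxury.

At Y = 35600: Q = 609.492.
dQ/dY = 2.96/(2√Y) = 0.00784398 at this income.
η = (dQ/dY)·(Y/Q) = 0.00784398 × (35600/609.492) = 0.458.
Since 0 < η < 1, the good is a necessity.

0.458 (necessity)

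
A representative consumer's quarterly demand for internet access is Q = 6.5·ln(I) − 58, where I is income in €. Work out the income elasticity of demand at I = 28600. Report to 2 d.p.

0.75

At I = 28600: Q = 8.698.
dQ/dI = 6.5/I = 0.000227273 at this income.
η = (dQ/dI)·(I/Q) = 0.000227273 × (28600/8.698) = 0.75.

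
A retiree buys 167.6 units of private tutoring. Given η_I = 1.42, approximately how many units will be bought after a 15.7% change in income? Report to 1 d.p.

205.0

%ΔQ ≈ η × %ΔI = 1.42 × 15.7% = 22.294%.
New Q ≈ 167.6 × (1 + 0.22294) = 205.0.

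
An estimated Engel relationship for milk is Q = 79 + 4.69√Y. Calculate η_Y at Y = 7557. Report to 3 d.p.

At Y = 7557: Q = 486.706.
dQ/dY = 4.69/(2√Y) = 0.0269754 at this income.
η = (dQ/dY)·(Y/Q) = 0.0269754 × (7557/486.706) = 0.419.

0.419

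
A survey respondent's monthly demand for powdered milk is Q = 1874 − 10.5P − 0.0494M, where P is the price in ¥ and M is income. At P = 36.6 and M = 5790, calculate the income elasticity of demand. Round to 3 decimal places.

At P = 36.6, M = 5790: Q = 1203.674.
Holding P constant, ∂Q/∂M = −0.0494.
η_M = (∂Q/∂M)·(M/Q) = -0.0494 × (5790/1203.674) = -0.238.

-0.238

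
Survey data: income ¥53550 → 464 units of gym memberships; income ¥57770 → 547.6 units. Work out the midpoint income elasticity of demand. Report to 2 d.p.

2.18

ΔQ = 547.6 − 464 = 83.6; midpoint Q̄ = (464 + 547.6)/2 = 505.8.
ΔI = 57770 − 53550 = 4220; midpoint Ī = (53550 + 57770)/2 = 55660.
η = (ΔQ/Q̄) ÷ (ΔI/Ī) = (83.6/505.8) ÷ (4220/55660) = 2.18.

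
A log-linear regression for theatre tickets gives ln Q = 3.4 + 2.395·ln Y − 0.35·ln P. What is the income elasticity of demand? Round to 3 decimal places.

In a log-linear demand, the coefficient on ln Y is the income elasticity.
So η = 2.395.

2.395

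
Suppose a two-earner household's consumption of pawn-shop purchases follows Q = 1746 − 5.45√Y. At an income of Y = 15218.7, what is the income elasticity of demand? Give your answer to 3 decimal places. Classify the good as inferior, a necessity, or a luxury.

-0.313 (inferior good)

At Y = 15218.7: Q = 1073.666.
dQ/dY = -5.45/(2√Y) = -0.0220891 at this income.
η = (dQ/dY)·(Y/Q) = -0.0220891 × (15218.7/1073.666) = -0.313.
Since η < 0, the good is an inferior good.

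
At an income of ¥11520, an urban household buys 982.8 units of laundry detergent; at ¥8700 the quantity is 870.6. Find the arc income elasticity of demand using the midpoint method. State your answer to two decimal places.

ΔQ = 870.6 − 982.8 = -112.2; midpoint Q̄ = (982.8 + 870.6)/2 = 926.7.
ΔI = 8700 − 11520 = -2820; midpoint Ī = (11520 + 8700)/2 = 10110.
η = (ΔQ/Q̄) ÷ (ΔI/Ī) = (-112.2/926.7) ÷ (-2820/10110) = 0.43.

0.43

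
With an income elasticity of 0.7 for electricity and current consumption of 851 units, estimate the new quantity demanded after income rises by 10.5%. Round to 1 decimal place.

%ΔQ ≈ η × %ΔI = 0.7 × 10.5% = 7.35%.
New Q ≈ 851 × (1 + 0.0735) = 913.5.

913.5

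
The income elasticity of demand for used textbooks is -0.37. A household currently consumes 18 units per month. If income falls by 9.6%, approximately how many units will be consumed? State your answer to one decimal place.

18.6

%ΔQ ≈ η × %ΔI = -0.37 × (-9.6%) = 3.552%.
New Q ≈ 18 × (1 + 0.03552) = 18.6.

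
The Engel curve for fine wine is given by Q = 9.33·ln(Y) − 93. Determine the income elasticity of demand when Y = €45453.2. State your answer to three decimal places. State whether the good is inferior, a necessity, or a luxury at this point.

At Y = 45453.2: Q = 7.059.
dQ/dY = 9.33/Y = 0.000205266 at this income.
η = (dQ/dY)·(Y/Q) = 0.000205266 × (45453.2/7.059) = 1.322.
Since η > 1, the good is a luxury.

1.322 (luxury)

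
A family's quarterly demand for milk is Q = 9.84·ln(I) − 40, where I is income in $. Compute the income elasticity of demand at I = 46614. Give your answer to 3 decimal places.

0.150

At I = 46614: Q = 65.777.
dQ/dI = 9.84/I = 0.000211095 at this income.
η = (dQ/dI)·(I/Q) = 0.000211095 × (46614/65.777) = 0.150.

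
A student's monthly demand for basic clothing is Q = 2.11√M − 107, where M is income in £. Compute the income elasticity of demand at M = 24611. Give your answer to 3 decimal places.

At M = 24611: Q = 224.015.
dQ/dM = 2.11/(2√M) = 0.00672493 at this income.
η = (dQ/dM)·(M/Q) = 0.00672493 × (24611/224.015) = 0.739.

0.739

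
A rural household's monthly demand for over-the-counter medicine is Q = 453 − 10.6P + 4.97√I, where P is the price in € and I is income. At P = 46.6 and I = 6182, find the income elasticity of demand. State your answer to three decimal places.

At P = 46.6, I = 6182: Q = 349.810.
Holding P constant, ∂Q/∂I = 4.97/(2√I) = 0.0316054.
η_I = (∂Q/∂I)·(I/Q) = 0.0316054 × (6182/349.810) = 0.559.

0.559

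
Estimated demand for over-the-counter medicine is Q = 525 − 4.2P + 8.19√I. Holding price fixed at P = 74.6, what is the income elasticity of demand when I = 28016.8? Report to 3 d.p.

At P = 74.6, I = 28016.8: Q = 1582.540.
Holding P constant, ∂Q/∂I = 8.19/(2√I) = 0.024465.
η_I = (∂Q/∂I)·(I/Q) = 0.024465 × (28016.8/1582.540) = 0.433.

0.433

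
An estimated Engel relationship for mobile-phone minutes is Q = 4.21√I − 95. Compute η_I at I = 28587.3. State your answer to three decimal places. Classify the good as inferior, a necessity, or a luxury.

At I = 28587.3: Q = 616.818.
dQ/dI = 4.21/(2√I) = 0.0124499 at this income.
η = (dQ/dI)·(I/Q) = 0.0124499 × (28587.3/616.818) = 0.577.
Since 0 < η < 1, the good is a necessity.

0.577 (necessity)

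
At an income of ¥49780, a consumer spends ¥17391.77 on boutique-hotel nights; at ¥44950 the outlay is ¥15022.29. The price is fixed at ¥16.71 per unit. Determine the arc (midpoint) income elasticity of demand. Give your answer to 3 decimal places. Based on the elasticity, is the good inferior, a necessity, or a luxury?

1.434 (luxury)

With a constant price, Q₁ = 17391.77/16.71 = 1040.800 and Q₂ = 15022.29/16.71 = 899.000 (equivalently, work directly with expenditure since P cancels).
Midpoint %ΔQ = (15022.29 − 17391.77)/16207.03 = -0.14620; midpoint %ΔI = (44950 − 49780)/47365 = -0.10197.
η = -0.14620 / -0.10197 = 1.434.
η > 1 ⇒ luxury.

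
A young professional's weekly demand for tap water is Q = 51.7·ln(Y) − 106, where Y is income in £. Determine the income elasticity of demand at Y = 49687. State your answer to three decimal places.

At Y = 49687: Q = 453.058.
dQ/dY = 51.7/Y = 0.00104051 at this income.
η = (dQ/dY)·(Y/Q) = 0.00104051 × (49687/453.058) = 0.114.

0.114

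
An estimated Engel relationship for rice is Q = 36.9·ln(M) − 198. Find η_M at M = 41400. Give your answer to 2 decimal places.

At M = 41400: Q = 194.285.
dQ/dM = 36.9/M = 0.000891304 at this income.
η = (dQ/dM)·(M/Q) = 0.000891304 × (41400/194.285) = 0.19.

0.19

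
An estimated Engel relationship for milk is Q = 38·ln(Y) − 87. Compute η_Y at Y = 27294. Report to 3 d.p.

At Y = 27294: Q = 301.148.
dQ/dY = 38/Y = 0.00139225 at this income.
η = (dQ/dY)·(Y/Q) = 0.00139225 × (27294/301.148) = 0.126.

0.126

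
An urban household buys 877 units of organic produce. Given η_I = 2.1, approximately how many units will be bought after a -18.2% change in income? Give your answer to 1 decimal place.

541.8

%ΔQ ≈ η × %ΔI = 2.1 × (-18.2%) = -38.22%.
New Q ≈ 877 × (1 − 0.3822) = 541.8.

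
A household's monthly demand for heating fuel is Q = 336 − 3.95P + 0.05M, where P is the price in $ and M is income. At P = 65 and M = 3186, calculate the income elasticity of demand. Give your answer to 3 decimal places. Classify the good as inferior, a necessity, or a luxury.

At P = 65, M = 3186: Q = 238.550.
Holding P constant, ∂Q/∂M = 0.05.
η_M = (∂Q/∂M)·(M/Q) = 0.05 × (3186/238.550) = 0.668.
Since 0 < η < 1, this is a necessity.

0.668 (necessity)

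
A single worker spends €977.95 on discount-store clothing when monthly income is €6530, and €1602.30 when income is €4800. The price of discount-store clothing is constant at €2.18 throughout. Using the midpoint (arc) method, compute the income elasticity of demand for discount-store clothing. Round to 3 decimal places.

With a constant price, Q₁ = 977.95/2.18 = 448.601 and Q₂ = 1602.30/2.18 = 735.000 (equivalently, work directly with expenditure since P cancels).
Midpoint %ΔQ = (1602.30 − 977.95)/1290.13 = 0.48395; midpoint %ΔI = (4800 − 6530)/5665 = -0.30538.
η = 0.48395 / -0.30538 = -1.585.

-1.585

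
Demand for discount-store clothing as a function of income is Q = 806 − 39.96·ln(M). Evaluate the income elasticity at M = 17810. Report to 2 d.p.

-0.10

At M = 17810: Q = 414.891.
dQ/dM = -39.96/M = -0.00224368 at this income.
η = (dQ/dM)·(M/Q) = -0.00224368 × (17810/414.891) = -0.10.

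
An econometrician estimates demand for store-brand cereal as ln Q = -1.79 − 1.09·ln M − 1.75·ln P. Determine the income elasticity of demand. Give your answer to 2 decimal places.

In a log-linear demand, the coefficient on ln M is the income elasticity.
So η = -1.09.

-1.09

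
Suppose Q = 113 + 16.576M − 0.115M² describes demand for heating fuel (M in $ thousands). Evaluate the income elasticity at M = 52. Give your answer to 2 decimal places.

At M = 52: Q = 663.9920.
dQ/dM = 16.576 − 0.23M = 4.61600.
η = (dQ/dM)·(M/Q) = 4.61600 × (52/663.9920) = 0.36.

0.36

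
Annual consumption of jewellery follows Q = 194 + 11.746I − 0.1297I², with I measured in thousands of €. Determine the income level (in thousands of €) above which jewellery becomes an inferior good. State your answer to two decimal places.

dQ/dI = 11.746 − 0.2594I.
The good is inferior where dQ/dI < 0. Setting dQ/dI = 0 gives I = 11.746 / 0.2594 = 45.28.

45.28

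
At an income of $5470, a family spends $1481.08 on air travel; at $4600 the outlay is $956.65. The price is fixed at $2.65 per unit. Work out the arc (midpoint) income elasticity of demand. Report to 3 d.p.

With a constant price, Q₁ = 1481.08/2.65 = 558.898 and Q₂ = 956.65/2.65 = 361.000 (equivalently, work directly with expenditure since P cancels).
Midpoint %ΔQ = (956.65 − 1481.08)/1218.87 = -0.43026; midpoint %ΔI = (4600 − 5470)/5035 = -0.17279.
η = -0.43026 / -0.17279 = 2.490.

2.490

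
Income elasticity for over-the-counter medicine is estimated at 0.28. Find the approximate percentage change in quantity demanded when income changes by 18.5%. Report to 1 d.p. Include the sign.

%ΔQ ≈ η × %ΔI = 0.28 × 18.5% = 5.2%.

5.2%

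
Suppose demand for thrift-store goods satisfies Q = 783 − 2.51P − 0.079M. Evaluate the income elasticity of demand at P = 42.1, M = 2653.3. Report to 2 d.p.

At P = 42.1, M = 2653.3: Q = 467.718.
Holding P constant, ∂Q/∂M = −0.079.
η_M = (∂Q/∂M)·(M/Q) = -0.079 × (2653.3/467.718) = -0.45.

-0.45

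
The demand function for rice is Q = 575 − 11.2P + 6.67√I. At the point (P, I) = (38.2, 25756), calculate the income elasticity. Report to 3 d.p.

0.440

At P = 38.2, I = 25756: Q = 1217.607.
Holding P constant, ∂Q/∂I = 6.67/(2√I) = 0.0207805.
η_I = (∂Q/∂I)·(I/Q) = 0.0207805 × (25756/1217.607) = 0.440.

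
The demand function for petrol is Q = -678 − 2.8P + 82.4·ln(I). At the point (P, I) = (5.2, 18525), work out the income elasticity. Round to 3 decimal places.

At P = 5.2, I = 18525: Q = 117.175.
Holding P constant, ∂Q/∂I = 82.4/I = 0.00444804.
η_I = (∂Q/∂I)·(I/Q) = 0.00444804 × (18525/117.175) = 0.703.

0.703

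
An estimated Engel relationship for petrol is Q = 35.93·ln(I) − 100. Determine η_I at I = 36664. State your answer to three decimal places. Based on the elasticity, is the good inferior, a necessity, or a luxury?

At I = 36664: Q = 277.608.
dQ/dI = 35.93/I = 0.00097998 at this income.
η = (dQ/dI)·(I/Q) = 0.00097998 × (36664/277.608) = 0.129.
Since 0 < η < 1, the good is a necessity.

0.129 (necessity)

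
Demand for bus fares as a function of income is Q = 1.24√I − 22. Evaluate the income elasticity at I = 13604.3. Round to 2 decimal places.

At I = 13604.3: Q = 122.630.
dQ/dI = 1.24/(2√I) = 0.00531562 at this income.
η = (dQ/dI)·(I/Q) = 0.00531562 × (13604.3/122.630) = 0.59.

0.59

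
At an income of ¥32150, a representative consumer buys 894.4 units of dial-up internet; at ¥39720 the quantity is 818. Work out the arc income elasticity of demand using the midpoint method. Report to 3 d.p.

ΔQ = 818 − 894.4 = -76.4; midpoint Q̄ = (894.4 + 818)/2 = 856.2.
ΔI = 39720 − 32150 = 7570; midpoint Ī = (32150 + 39720)/2 = 35935.
η = (ΔQ/Q̄) ÷ (ΔI/Ī) = (-76.4/856.2) ÷ (7570/35935) = -0.424.

-0.424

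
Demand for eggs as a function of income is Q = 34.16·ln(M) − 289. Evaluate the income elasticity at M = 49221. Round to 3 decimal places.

0.427

At M = 49221: Q = 80.067.
dQ/dM = 34.16/M = 0.000694013 at this income.
η = (dQ/dM)·(M/Q) = 0.000694013 × (49221/80.067) = 0.427.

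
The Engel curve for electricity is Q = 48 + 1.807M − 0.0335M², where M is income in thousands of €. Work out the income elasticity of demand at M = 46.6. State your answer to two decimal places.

-1.03

At M = 46.6: Q = 59.4589.
dQ/dM = 1.807 − 0.067M = -1.31520.
η = (dQ/dM)·(M/Q) = -1.31520 × (46.6/59.4589) = -1.03.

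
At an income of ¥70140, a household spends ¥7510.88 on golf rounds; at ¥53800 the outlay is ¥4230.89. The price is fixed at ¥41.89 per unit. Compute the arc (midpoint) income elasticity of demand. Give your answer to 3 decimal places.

2.119

With a constant price, Q₁ = 7510.88/41.89 = 179.300 and Q₂ = 4230.89/41.89 = 101.000 (equivalently, work directly with expenditure since P cancels).
Midpoint %ΔQ = (4230.89 − 7510.88)/5870.89 = -0.55869; midpoint %ΔI = (53800 − 70140)/61970 = -0.26368.
η = -0.55869 / -0.26368 = 2.119.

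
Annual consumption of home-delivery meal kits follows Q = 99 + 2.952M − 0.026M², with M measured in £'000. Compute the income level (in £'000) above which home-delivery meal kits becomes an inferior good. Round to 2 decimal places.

56.77

dQ/dM = 2.952 − 0.052M.
The good is inferior where dQ/dM < 0. Setting dQ/dM = 0 gives M = 2.952 / 0.052 = 56.77.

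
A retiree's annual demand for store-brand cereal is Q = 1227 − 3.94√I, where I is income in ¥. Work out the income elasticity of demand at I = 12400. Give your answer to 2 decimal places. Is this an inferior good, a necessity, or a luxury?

-0.28 (inferior good)

At I = 12400: Q = 788.260.
dQ/dI = -3.94/(2√I) = -0.0176911 at this income.
η = (dQ/dI)·(I/Q) = -0.0176911 × (12400/788.260) = -0.28.
Since η < 0, the good is an inferior good.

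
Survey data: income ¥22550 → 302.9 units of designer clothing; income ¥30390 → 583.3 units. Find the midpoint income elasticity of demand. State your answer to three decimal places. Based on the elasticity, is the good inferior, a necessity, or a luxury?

2.137 (luxury)

ΔQ = 583.3 − 302.9 = 280.4; midpoint Q̄ = (302.9 + 583.3)/2 = 443.1.
ΔI = 30390 − 22550 = 7840; midpoint Ī = (22550 + 30390)/2 = 26470.
η = (ΔQ/Q̄) ÷ (ΔI/Ī) = (280.4/443.1) ÷ (7840/26470) = 2.137.
η > 1 ⇒ luxury.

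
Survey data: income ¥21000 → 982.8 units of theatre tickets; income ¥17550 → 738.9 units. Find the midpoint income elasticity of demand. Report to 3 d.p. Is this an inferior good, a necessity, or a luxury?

ΔQ = 738.9 − 982.8 = -243.9; midpoint Q̄ = (982.8 + 738.9)/2 = 860.85.
ΔI = 17550 − 21000 = -3450; midpoint Ī = (21000 + 17550)/2 = 19275.
η = (ΔQ/Q̄) ÷ (ΔI/Ī) = (-243.9/860.85) ÷ (-3450/19275) = 1.583.
η > 1 ⇒ luxury.

1.583 (luxury)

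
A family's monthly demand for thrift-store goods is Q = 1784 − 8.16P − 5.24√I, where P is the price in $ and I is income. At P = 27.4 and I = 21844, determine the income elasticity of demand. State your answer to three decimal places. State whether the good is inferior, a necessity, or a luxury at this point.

At P = 27.4, I = 21844: Q = 785.959.
Holding P constant, ∂Q/∂I = -5.24/(2√I) = -0.017727.
η_I = (∂Q/∂I)·(I/Q) = -0.017727 × (21844/785.959) = -0.493.
Since η < 0, this is an inferior good.

-0.493 (inferior good)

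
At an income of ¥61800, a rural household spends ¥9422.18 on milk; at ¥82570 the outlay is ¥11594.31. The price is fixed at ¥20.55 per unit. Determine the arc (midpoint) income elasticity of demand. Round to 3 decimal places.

With a constant price, Q₁ = 9422.18/20.55 = 458.500 and Q₂ = 11594.31/20.55 = 564.200 (equivalently, work directly with expenditure since P cancels).
Midpoint %ΔQ = (11594.31 − 9422.18)/10508.25 = 0.20671; midpoint %ΔI = (82570 − 61800)/72185 = 0.28773.
η = 0.20671 / 0.28773 = 0.718.

0.718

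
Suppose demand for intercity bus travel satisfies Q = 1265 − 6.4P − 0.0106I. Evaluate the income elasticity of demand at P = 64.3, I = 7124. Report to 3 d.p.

At P = 64.3, I = 7124: Q = 777.966.
Holding P constant, ∂Q/∂I = −0.0106.
η_I = (∂Q/∂I)·(I/Q) = -0.0106 × (7124/777.966) = -0.097.

-0.097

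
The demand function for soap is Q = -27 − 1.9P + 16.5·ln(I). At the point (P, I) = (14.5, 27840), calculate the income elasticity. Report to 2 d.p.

At P = 14.5, I = 27840: Q = 114.315.
Holding P constant, ∂Q/∂I = 16.5/I = 0.000592672.
η_I = (∂Q/∂I)·(I/Q) = 0.000592672 × (27840/114.315) = 0.14.

0.14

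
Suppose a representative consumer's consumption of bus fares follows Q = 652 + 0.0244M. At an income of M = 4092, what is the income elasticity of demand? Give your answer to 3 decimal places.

0.133

At M = 4092: Q = 751.845.
dQ/dM = 0.0244.
η = (dQ/dM)·(M/Q) = 0.0244 × (4092/751.845) = 0.133.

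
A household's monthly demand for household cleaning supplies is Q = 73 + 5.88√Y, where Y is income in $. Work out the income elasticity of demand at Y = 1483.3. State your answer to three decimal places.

0.378

At Y = 1483.3: Q = 299.460.
dQ/dY = 5.88/(2√Y) = 0.0763366 at this income.
η = (dQ/dY)·(Y/Q) = 0.0763366 × (1483.3/299.460) = 0.378.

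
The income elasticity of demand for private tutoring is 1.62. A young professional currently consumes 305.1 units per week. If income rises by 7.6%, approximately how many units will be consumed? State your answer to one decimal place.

342.7

%ΔQ ≈ η × %ΔI = 1.62 × 7.6% = 12.312%.
New Q ≈ 305.1 × (1 + 0.12312) = 342.7.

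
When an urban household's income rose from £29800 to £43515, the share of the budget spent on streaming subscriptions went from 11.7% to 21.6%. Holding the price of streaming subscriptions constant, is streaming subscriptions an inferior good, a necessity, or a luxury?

The budget share rises as income rises, so η > 1.

luxury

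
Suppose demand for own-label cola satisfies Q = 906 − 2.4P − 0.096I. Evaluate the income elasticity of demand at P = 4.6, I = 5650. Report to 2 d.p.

At P = 4.6, I = 5650: Q = 352.560.
Holding P constant, ∂Q/∂I = −0.096.
η_I = (∂Q/∂I)·(I/Q) = -0.096 × (5650/352.560) = -1.54.

-1.54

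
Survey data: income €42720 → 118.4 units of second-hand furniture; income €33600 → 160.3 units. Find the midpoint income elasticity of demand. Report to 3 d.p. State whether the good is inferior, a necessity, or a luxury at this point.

ΔQ = 160.3 − 118.4 = 41.9; midpoint Q̄ = (118.4 + 160.3)/2 = 139.35.
ΔI = 33600 − 42720 = -9120; midpoint Ī = (42720 + 33600)/2 = 38160.
η = (ΔQ/Q̄) ÷ (ΔI/Ī) = (41.9/139.35) ÷ (-9120/38160) = -1.258.
η < 0 ⇒ inferior good.

-1.258 (inferior good)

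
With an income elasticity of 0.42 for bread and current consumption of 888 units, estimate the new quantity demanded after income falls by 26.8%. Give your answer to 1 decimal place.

%ΔQ ≈ η × %ΔI = 0.42 × (-26.8%) = -11.256%.
New Q ≈ 888 × (1 − 0.11256) = 788.0.

788.0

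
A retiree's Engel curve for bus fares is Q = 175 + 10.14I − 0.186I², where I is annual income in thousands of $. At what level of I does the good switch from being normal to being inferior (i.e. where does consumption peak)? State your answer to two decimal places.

dQ/dI = 10.14 − 0.372I.
The good is inferior where dQ/dI < 0. Setting dQ/dI = 0 gives I = 10.14 / 0.372 = 27.26.

27.26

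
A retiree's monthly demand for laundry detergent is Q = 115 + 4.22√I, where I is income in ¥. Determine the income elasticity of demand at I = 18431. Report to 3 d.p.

0.416

At I = 18431: Q = 687.911.
dQ/dI = 4.22/(2√I) = 0.015542 at this income.
η = (dQ/dI)·(I/Q) = 0.015542 × (18431/687.911) = 0.416.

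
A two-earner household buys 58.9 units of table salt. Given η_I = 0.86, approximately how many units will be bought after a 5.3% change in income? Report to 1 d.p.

%ΔQ ≈ η × %ΔI = 0.86 × 5.3% = 4.558%.
New Q ≈ 58.9 × (1 + 0.04558) = 61.6.

61.6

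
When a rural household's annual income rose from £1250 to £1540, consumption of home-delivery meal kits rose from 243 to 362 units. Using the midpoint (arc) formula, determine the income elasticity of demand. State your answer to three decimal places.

ΔQ = 362 − 243 = 119; midpoint Q̄ = (243 + 362)/2 = 302.5.
ΔI = 1540 − 1250 = 290; midpoint Ī = (1250 + 1540)/2 = 1395.
η = (ΔQ/Q̄) ÷ (ΔI/Ī) = (119/302.5) ÷ (290/1395) = 1.892.

1.892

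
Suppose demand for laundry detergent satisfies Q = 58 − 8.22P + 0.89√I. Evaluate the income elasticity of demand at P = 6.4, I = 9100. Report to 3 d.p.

At P = 6.4, I = 9100: Q = 90.293.
Holding P constant, ∂Q/∂I = 0.89/(2√I) = 0.00466487.
η_I = (∂Q/∂I)·(I/Q) = 0.00466487 × (9100/90.293) = 0.470.

0.470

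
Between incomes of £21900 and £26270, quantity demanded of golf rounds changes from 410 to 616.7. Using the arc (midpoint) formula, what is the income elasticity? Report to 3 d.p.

2.219

ΔQ = 616.7 − 410 = 206.7; midpoint Q̄ = (410 + 616.7)/2 = 513.35.
ΔI = 26270 − 21900 = 4370; midpoint Ī = (21900 + 26270)/2 = 24085.
η = (ΔQ/Q̄) ÷ (ΔI/Ī) = (206.7/513.35) ÷ (4370/24085) = 2.219.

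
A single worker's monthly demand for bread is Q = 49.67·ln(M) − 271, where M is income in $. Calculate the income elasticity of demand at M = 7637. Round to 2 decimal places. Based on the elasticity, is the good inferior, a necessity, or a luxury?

0.29 (necessity)

At M = 7637: Q = 173.088.
dQ/dM = 49.67/M = 0.00650386 at this income.
η = (dQ/dM)·(M/Q) = 0.00650386 × (7637/173.088) = 0.29.
Since 0 < η < 1, the good is a necessity.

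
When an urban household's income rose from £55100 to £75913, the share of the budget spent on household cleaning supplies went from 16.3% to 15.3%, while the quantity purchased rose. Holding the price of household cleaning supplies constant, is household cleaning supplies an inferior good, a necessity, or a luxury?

necessity

Quantity rises but the budget share falls as income rises, so 0 < η < 1.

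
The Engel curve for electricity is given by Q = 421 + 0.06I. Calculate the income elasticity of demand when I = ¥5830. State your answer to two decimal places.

At I = 5830: Q = 770.800.
dQ/dI = 0.06.
η = (dQ/dI)·(I/Q) = 0.06 × (5830/770.800) = 0.45.

0.45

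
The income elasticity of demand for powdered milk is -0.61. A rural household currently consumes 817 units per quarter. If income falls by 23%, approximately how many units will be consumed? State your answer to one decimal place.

931.6

%ΔQ ≈ η × %ΔI = -0.61 × (-23%) = 14.03%.
New Q ≈ 817 × (1 + 0.1403) = 931.6.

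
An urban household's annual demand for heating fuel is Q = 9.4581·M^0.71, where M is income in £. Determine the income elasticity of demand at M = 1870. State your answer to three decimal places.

0.710

For Q = A·M^β the income elasticity is constant and equal to β.
Here β = 0.71, so η = 0.710.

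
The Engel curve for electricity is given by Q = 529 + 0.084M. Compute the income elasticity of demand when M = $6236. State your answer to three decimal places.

0.498

At M = 6236: Q = 1052.824.
dQ/dM = 0.084.
η = (dQ/dM)·(M/Q) = 0.084 × (6236/1052.824) = 0.498.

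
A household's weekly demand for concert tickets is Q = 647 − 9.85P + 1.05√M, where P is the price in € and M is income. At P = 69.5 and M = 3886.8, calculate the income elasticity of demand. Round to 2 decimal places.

At P = 69.5, M = 3886.8: Q = 27.886.
Holding P constant, ∂Q/∂M = 1.05/(2√M) = 0.00842099.
η_M = (∂Q/∂M)·(M/Q) = 0.00842099 × (3886.8/27.886) = 1.17.

1.17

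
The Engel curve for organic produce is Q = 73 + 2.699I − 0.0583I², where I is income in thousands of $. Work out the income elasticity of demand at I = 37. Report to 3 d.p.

At I = 37: Q = 93.0503.
dQ/dI = 2.699 − 0.1166I = -1.61520.
η = (dQ/dI)·(I/Q) = -1.61520 × (37/93.0503) = -0.642.

-0.642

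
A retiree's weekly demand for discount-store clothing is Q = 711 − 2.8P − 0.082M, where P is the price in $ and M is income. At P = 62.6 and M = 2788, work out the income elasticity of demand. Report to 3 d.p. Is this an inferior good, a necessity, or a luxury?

-0.744 (inferior good)

At P = 62.6, M = 2788: Q = 307.104.
Holding P constant, ∂Q/∂M = −0.082.
η_M = (∂Q/∂M)·(M/Q) = -0.082 × (2788/307.104) = -0.744.
Since η < 0, this is an inferior good.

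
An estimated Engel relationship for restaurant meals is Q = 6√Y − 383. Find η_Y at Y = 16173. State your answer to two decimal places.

1.00

At Y = 16173: Q = 380.039.
dQ/dY = 6/(2√Y) = 0.0235899 at this income.
η = (dQ/dY)·(Y/Q) = 0.0235899 × (16173/380.039) = 1.00.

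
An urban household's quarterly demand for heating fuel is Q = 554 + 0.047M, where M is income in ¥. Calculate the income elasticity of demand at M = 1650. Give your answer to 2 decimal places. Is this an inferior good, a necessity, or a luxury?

0.12 (necessity)

At M = 1650: Q = 631.550.
dQ/dM = 0.047.
η = (dQ/dM)·(M/Q) = 0.047 × (1650/631.550) = 0.12.
Since 0 < η < 1, the good is a necessity.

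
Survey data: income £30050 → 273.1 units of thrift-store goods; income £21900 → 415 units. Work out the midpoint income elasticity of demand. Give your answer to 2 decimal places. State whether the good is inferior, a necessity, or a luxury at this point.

ΔQ = 415 − 273.1 = 141.9; midpoint Q̄ = (273.1 + 415)/2 = 344.05.
ΔI = 21900 − 30050 = -8150; midpoint Ī = (30050 + 21900)/2 = 25975.
η = (ΔQ/Q̄) ÷ (ΔI/Ī) = (141.9/344.05) ÷ (-8150/25975) = -1.31.
η < 0 ⇒ inferior good.

-1.31 (inferior good)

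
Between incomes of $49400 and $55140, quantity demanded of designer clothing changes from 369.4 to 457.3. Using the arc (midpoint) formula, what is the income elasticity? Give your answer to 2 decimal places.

1.94

ΔQ = 457.3 − 369.4 = 87.9; midpoint Q̄ = (369.4 + 457.3)/2 = 413.35.
ΔI = 55140 − 49400 = 5740; midpoint Ī = (49400 + 55140)/2 = 52270.
η = (ΔQ/Q̄) ÷ (ΔI/Ī) = (87.9/413.35) ÷ (5740/52270) = 1.94.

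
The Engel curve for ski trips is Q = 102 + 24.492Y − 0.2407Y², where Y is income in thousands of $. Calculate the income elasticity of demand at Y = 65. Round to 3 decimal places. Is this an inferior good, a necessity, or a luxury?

-0.653 (inferior good)

At Y = 65: Q = 677.0225.
dQ/dY = 24.492 − 0.4814Y = -6.79900.
η = (dQ/dY)·(Y/Q) = -6.79900 × (65/677.0225) = -0.653.
η < 0 ⇒ inferior good.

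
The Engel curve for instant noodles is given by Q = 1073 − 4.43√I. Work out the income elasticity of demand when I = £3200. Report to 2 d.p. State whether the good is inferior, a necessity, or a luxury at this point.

-0.15 (inferior good)

At I = 3200: Q = 822.401.
dQ/dI = -4.43/(2√I) = -0.039156 at this income.
η = (dQ/dI)·(I/Q) = -0.039156 × (3200/822.401) = -0.15.
Since η < 0, the good is an inferior good.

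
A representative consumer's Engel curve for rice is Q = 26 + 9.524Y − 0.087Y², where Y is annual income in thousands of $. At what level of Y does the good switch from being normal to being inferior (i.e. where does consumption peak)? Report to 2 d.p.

54.74

dQ/dY = 9.524 − 0.174Y.
The good is inferior where dQ/dY < 0. Setting dQ/dY = 0 gives Y = 9.524 / 0.174 = 54.74.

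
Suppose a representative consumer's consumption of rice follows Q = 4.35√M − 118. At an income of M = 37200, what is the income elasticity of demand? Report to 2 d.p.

0.58

At M = 37200: Q = 720.998.
dQ/dM = 4.35/(2√M) = 0.0112768 at this income.
η = (dQ/dM)·(M/Q) = 0.0112768 × (37200/720.998) = 0.58.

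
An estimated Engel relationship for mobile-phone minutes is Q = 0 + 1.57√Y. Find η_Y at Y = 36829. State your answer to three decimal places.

0.500

At Y = 36829: Q = 301.297.
dQ/dY = 1.57/(2√Y) = 0.00409048 at this income.
η = (dQ/dY)·(Y/Q) = 0.00409048 × (36829/301.297) = 0.500.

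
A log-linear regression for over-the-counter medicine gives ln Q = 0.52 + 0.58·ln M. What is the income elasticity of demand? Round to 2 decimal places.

0.58

In a log-linear demand, the coefficient on ln M is the income elasticity.
So η = 0.58.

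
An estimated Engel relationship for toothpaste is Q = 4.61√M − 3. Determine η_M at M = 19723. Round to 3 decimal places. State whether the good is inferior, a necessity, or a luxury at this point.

0.502 (necessity)

At M = 19723: Q = 644.422.
dQ/dM = 4.61/(2√M) = 0.0164129 at this income.
η = (dQ/dM)·(M/Q) = 0.0164129 × (19723/644.422) = 0.502.
Since 0 < η < 1, the good is a necessity.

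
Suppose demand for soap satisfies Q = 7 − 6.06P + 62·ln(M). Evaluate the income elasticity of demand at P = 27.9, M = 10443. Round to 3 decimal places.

0.151

At P = 27.9, M = 10443: Q = 411.655.
Holding P constant, ∂Q/∂M = 62/M = 0.00593699.
η_M = (∂Q/∂M)·(M/Q) = 0.00593699 × (10443/411.655) = 0.151.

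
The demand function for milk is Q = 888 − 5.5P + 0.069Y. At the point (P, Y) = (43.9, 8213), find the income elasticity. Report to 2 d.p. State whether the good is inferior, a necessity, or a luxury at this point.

0.47 (necessity)

At P = 43.9, Y = 8213: Q = 1213.247.
Holding P constant, ∂Q/∂Y = 0.069.
η_Y = (∂Q/∂Y)·(Y/Q) = 0.069 × (8213/1213.247) = 0.47.
Since 0 < η < 1, this is a necessity.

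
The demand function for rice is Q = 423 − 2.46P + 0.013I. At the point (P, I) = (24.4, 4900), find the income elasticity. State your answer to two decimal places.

At P = 24.4, I = 4900: Q = 426.676.
Holding P constant, ∂Q/∂I = 0.013.
η_I = (∂Q/∂I)·(I/Q) = 0.013 × (4900/426.676) = 0.15.

0.15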